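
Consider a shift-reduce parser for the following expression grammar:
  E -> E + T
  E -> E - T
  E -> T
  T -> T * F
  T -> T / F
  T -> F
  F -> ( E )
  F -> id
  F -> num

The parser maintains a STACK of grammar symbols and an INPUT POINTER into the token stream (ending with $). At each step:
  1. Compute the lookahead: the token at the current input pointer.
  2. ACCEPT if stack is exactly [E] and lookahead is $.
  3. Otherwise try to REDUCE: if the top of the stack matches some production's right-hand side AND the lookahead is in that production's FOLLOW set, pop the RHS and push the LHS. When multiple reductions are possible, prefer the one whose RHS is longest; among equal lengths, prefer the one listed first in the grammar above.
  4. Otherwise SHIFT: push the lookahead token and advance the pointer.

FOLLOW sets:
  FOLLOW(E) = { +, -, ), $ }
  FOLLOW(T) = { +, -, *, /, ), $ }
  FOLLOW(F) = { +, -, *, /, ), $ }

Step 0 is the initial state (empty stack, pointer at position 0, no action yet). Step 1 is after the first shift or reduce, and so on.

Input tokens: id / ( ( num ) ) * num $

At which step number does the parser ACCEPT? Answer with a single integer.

Answer: 23

Derivation:
Step 1: shift id. Stack=[id] ptr=1 lookahead=/ remaining=[/ ( ( num ) ) * num $]
Step 2: reduce F->id. Stack=[F] ptr=1 lookahead=/ remaining=[/ ( ( num ) ) * num $]
Step 3: reduce T->F. Stack=[T] ptr=1 lookahead=/ remaining=[/ ( ( num ) ) * num $]
Step 4: shift /. Stack=[T /] ptr=2 lookahead=( remaining=[( ( num ) ) * num $]
Step 5: shift (. Stack=[T / (] ptr=3 lookahead=( remaining=[( num ) ) * num $]
Step 6: shift (. Stack=[T / ( (] ptr=4 lookahead=num remaining=[num ) ) * num $]
Step 7: shift num. Stack=[T / ( ( num] ptr=5 lookahead=) remaining=[) ) * num $]
Step 8: reduce F->num. Stack=[T / ( ( F] ptr=5 lookahead=) remaining=[) ) * num $]
Step 9: reduce T->F. Stack=[T / ( ( T] ptr=5 lookahead=) remaining=[) ) * num $]
Step 10: reduce E->T. Stack=[T / ( ( E] ptr=5 lookahead=) remaining=[) ) * num $]
Step 11: shift ). Stack=[T / ( ( E )] ptr=6 lookahead=) remaining=[) * num $]
Step 12: reduce F->( E ). Stack=[T / ( F] ptr=6 lookahead=) remaining=[) * num $]
Step 13: reduce T->F. Stack=[T / ( T] ptr=6 lookahead=) remaining=[) * num $]
Step 14: reduce E->T. Stack=[T / ( E] ptr=6 lookahead=) remaining=[) * num $]
Step 15: shift ). Stack=[T / ( E )] ptr=7 lookahead=* remaining=[* num $]
Step 16: reduce F->( E ). Stack=[T / F] ptr=7 lookahead=* remaining=[* num $]
Step 17: reduce T->T / F. Stack=[T] ptr=7 lookahead=* remaining=[* num $]
Step 18: shift *. Stack=[T *] ptr=8 lookahead=num remaining=[num $]
Step 19: shift num. Stack=[T * num] ptr=9 lookahead=$ remaining=[$]
Step 20: reduce F->num. Stack=[T * F] ptr=9 lookahead=$ remaining=[$]
Step 21: reduce T->T * F. Stack=[T] ptr=9 lookahead=$ remaining=[$]
Step 22: reduce E->T. Stack=[E] ptr=9 lookahead=$ remaining=[$]
Step 23: accept. Stack=[E] ptr=9 lookahead=$ remaining=[$]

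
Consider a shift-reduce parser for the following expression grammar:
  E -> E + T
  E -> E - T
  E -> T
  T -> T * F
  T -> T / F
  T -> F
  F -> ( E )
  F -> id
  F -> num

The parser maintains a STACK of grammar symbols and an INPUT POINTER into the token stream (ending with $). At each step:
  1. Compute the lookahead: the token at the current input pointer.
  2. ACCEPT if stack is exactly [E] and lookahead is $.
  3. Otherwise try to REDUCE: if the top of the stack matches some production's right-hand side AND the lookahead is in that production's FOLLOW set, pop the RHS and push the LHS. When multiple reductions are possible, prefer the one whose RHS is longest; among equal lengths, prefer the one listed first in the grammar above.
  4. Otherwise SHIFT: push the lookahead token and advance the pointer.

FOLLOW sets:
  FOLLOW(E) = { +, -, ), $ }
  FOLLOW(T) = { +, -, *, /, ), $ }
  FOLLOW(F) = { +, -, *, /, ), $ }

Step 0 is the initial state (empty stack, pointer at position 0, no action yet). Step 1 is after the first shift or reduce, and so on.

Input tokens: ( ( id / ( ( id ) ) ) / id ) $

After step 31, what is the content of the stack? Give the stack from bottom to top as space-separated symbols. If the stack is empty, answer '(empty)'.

Answer: T

Derivation:
Step 1: shift (. Stack=[(] ptr=1 lookahead=( remaining=[( id / ( ( id ) ) ) / id ) $]
Step 2: shift (. Stack=[( (] ptr=2 lookahead=id remaining=[id / ( ( id ) ) ) / id ) $]
Step 3: shift id. Stack=[( ( id] ptr=3 lookahead=/ remaining=[/ ( ( id ) ) ) / id ) $]
Step 4: reduce F->id. Stack=[( ( F] ptr=3 lookahead=/ remaining=[/ ( ( id ) ) ) / id ) $]
Step 5: reduce T->F. Stack=[( ( T] ptr=3 lookahead=/ remaining=[/ ( ( id ) ) ) / id ) $]
Step 6: shift /. Stack=[( ( T /] ptr=4 lookahead=( remaining=[( ( id ) ) ) / id ) $]
Step 7: shift (. Stack=[( ( T / (] ptr=5 lookahead=( remaining=[( id ) ) ) / id ) $]
Step 8: shift (. Stack=[( ( T / ( (] ptr=6 lookahead=id remaining=[id ) ) ) / id ) $]
Step 9: shift id. Stack=[( ( T / ( ( id] ptr=7 lookahead=) remaining=[) ) ) / id ) $]
Step 10: reduce F->id. Stack=[( ( T / ( ( F] ptr=7 lookahead=) remaining=[) ) ) / id ) $]
Step 11: reduce T->F. Stack=[( ( T / ( ( T] ptr=7 lookahead=) remaining=[) ) ) / id ) $]
Step 12: reduce E->T. Stack=[( ( T / ( ( E] ptr=7 lookahead=) remaining=[) ) ) / id ) $]
Step 13: shift ). Stack=[( ( T / ( ( E )] ptr=8 lookahead=) remaining=[) ) / id ) $]
Step 14: reduce F->( E ). Stack=[( ( T / ( F] ptr=8 lookahead=) remaining=[) ) / id ) $]
Step 15: reduce T->F. Stack=[( ( T / ( T] ptr=8 lookahead=) remaining=[) ) / id ) $]
Step 16: reduce E->T. Stack=[( ( T / ( E] ptr=8 lookahead=) remaining=[) ) / id ) $]
Step 17: shift ). Stack=[( ( T / ( E )] ptr=9 lookahead=) remaining=[) / id ) $]
Step 18: reduce F->( E ). Stack=[( ( T / F] ptr=9 lookahead=) remaining=[) / id ) $]
Step 19: reduce T->T / F. Stack=[( ( T] ptr=9 lookahead=) remaining=[) / id ) $]
Step 20: reduce E->T. Stack=[( ( E] ptr=9 lookahead=) remaining=[) / id ) $]
Step 21: shift ). Stack=[( ( E )] ptr=10 lookahead=/ remaining=[/ id ) $]
Step 22: reduce F->( E ). Stack=[( F] ptr=10 lookahead=/ remaining=[/ id ) $]
Step 23: reduce T->F. Stack=[( T] ptr=10 lookahead=/ remaining=[/ id ) $]
Step 24: shift /. Stack=[( T /] ptr=11 lookahead=id remaining=[id ) $]
Step 25: shift id. Stack=[( T / id] ptr=12 lookahead=) remaining=[) $]
Step 26: reduce F->id. Stack=[( T / F] ptr=12 lookahead=) remaining=[) $]
Step 27: reduce T->T / F. Stack=[( T] ptr=12 lookahead=) remaining=[) $]
Step 28: reduce E->T. Stack=[( E] ptr=12 lookahead=) remaining=[) $]
Step 29: shift ). Stack=[( E )] ptr=13 lookahead=$ remaining=[$]
Step 30: reduce F->( E ). Stack=[F] ptr=13 lookahead=$ remaining=[$]
Step 31: reduce T->F. Stack=[T] ptr=13 lookahead=$ remaining=[$]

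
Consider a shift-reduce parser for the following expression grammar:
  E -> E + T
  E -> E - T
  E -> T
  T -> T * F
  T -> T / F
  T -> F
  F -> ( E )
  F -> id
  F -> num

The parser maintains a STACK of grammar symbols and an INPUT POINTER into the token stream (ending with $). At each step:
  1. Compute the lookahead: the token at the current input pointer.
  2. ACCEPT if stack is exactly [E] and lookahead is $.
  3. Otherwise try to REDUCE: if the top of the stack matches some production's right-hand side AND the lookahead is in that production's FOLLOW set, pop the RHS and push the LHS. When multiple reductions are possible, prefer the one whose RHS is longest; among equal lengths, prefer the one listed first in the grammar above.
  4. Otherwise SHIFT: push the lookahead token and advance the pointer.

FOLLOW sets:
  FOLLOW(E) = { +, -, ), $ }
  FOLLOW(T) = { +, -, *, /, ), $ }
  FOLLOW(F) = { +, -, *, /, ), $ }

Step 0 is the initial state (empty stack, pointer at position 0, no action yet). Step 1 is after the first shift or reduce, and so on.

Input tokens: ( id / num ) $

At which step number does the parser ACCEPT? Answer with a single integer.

Step 1: shift (. Stack=[(] ptr=1 lookahead=id remaining=[id / num ) $]
Step 2: shift id. Stack=[( id] ptr=2 lookahead=/ remaining=[/ num ) $]
Step 3: reduce F->id. Stack=[( F] ptr=2 lookahead=/ remaining=[/ num ) $]
Step 4: reduce T->F. Stack=[( T] ptr=2 lookahead=/ remaining=[/ num ) $]
Step 5: shift /. Stack=[( T /] ptr=3 lookahead=num remaining=[num ) $]
Step 6: shift num. Stack=[( T / num] ptr=4 lookahead=) remaining=[) $]
Step 7: reduce F->num. Stack=[( T / F] ptr=4 lookahead=) remaining=[) $]
Step 8: reduce T->T / F. Stack=[( T] ptr=4 lookahead=) remaining=[) $]
Step 9: reduce E->T. Stack=[( E] ptr=4 lookahead=) remaining=[) $]
Step 10: shift ). Stack=[( E )] ptr=5 lookahead=$ remaining=[$]
Step 11: reduce F->( E ). Stack=[F] ptr=5 lookahead=$ remaining=[$]
Step 12: reduce T->F. Stack=[T] ptr=5 lookahead=$ remaining=[$]
Step 13: reduce E->T. Stack=[E] ptr=5 lookahead=$ remaining=[$]
Step 14: accept. Stack=[E] ptr=5 lookahead=$ remaining=[$]

Answer: 14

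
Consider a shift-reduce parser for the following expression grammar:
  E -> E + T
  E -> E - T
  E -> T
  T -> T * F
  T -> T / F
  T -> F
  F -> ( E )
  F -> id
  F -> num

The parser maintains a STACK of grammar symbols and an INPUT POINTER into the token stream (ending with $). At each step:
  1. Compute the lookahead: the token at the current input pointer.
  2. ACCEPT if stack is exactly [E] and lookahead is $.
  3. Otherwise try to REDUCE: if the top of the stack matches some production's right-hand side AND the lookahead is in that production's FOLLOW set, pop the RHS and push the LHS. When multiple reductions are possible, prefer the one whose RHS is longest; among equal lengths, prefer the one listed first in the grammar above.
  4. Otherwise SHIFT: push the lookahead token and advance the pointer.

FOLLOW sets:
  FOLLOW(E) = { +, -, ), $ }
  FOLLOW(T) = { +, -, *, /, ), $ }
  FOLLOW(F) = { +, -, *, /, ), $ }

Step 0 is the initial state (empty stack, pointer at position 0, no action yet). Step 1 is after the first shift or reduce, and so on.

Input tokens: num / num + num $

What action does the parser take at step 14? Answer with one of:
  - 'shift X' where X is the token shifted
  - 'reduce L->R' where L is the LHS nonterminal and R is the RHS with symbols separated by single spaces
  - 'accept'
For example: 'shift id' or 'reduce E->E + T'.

Step 1: shift num. Stack=[num] ptr=1 lookahead=/ remaining=[/ num + num $]
Step 2: reduce F->num. Stack=[F] ptr=1 lookahead=/ remaining=[/ num + num $]
Step 3: reduce T->F. Stack=[T] ptr=1 lookahead=/ remaining=[/ num + num $]
Step 4: shift /. Stack=[T /] ptr=2 lookahead=num remaining=[num + num $]
Step 5: shift num. Stack=[T / num] ptr=3 lookahead=+ remaining=[+ num $]
Step 6: reduce F->num. Stack=[T / F] ptr=3 lookahead=+ remaining=[+ num $]
Step 7: reduce T->T / F. Stack=[T] ptr=3 lookahead=+ remaining=[+ num $]
Step 8: reduce E->T. Stack=[E] ptr=3 lookahead=+ remaining=[+ num $]
Step 9: shift +. Stack=[E +] ptr=4 lookahead=num remaining=[num $]
Step 10: shift num. Stack=[E + num] ptr=5 lookahead=$ remaining=[$]
Step 11: reduce F->num. Stack=[E + F] ptr=5 lookahead=$ remaining=[$]
Step 12: reduce T->F. Stack=[E + T] ptr=5 lookahead=$ remaining=[$]
Step 13: reduce E->E + T. Stack=[E] ptr=5 lookahead=$ remaining=[$]
Step 14: accept. Stack=[E] ptr=5 lookahead=$ remaining=[$]

Answer: accept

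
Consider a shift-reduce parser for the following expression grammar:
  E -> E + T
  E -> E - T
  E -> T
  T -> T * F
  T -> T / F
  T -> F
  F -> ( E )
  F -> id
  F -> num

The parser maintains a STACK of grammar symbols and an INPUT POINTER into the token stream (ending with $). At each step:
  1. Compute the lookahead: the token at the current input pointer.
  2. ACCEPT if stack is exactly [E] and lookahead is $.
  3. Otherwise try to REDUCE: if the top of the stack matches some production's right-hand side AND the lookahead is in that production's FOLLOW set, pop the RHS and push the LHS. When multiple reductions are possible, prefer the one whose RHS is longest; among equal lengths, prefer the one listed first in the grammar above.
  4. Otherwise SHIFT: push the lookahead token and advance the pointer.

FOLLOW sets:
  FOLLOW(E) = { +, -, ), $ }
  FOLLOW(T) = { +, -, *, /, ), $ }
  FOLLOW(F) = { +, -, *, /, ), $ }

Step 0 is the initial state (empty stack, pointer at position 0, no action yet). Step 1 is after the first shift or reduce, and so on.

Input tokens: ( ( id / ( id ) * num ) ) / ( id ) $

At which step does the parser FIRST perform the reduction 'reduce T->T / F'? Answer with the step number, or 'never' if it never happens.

Answer: 14

Derivation:
Step 1: shift (. Stack=[(] ptr=1 lookahead=( remaining=[( id / ( id ) * num ) ) / ( id ) $]
Step 2: shift (. Stack=[( (] ptr=2 lookahead=id remaining=[id / ( id ) * num ) ) / ( id ) $]
Step 3: shift id. Stack=[( ( id] ptr=3 lookahead=/ remaining=[/ ( id ) * num ) ) / ( id ) $]
Step 4: reduce F->id. Stack=[( ( F] ptr=3 lookahead=/ remaining=[/ ( id ) * num ) ) / ( id ) $]
Step 5: reduce T->F. Stack=[( ( T] ptr=3 lookahead=/ remaining=[/ ( id ) * num ) ) / ( id ) $]
Step 6: shift /. Stack=[( ( T /] ptr=4 lookahead=( remaining=[( id ) * num ) ) / ( id ) $]
Step 7: shift (. Stack=[( ( T / (] ptr=5 lookahead=id remaining=[id ) * num ) ) / ( id ) $]
Step 8: shift id. Stack=[( ( T / ( id] ptr=6 lookahead=) remaining=[) * num ) ) / ( id ) $]
Step 9: reduce F->id. Stack=[( ( T / ( F] ptr=6 lookahead=) remaining=[) * num ) ) / ( id ) $]
Step 10: reduce T->F. Stack=[( ( T / ( T] ptr=6 lookahead=) remaining=[) * num ) ) / ( id ) $]
Step 11: reduce E->T. Stack=[( ( T / ( E] ptr=6 lookahead=) remaining=[) * num ) ) / ( id ) $]
Step 12: shift ). Stack=[( ( T / ( E )] ptr=7 lookahead=* remaining=[* num ) ) / ( id ) $]
Step 13: reduce F->( E ). Stack=[( ( T / F] ptr=7 lookahead=* remaining=[* num ) ) / ( id ) $]
Step 14: reduce T->T / F. Stack=[( ( T] ptr=7 lookahead=* remaining=[* num ) ) / ( id ) $]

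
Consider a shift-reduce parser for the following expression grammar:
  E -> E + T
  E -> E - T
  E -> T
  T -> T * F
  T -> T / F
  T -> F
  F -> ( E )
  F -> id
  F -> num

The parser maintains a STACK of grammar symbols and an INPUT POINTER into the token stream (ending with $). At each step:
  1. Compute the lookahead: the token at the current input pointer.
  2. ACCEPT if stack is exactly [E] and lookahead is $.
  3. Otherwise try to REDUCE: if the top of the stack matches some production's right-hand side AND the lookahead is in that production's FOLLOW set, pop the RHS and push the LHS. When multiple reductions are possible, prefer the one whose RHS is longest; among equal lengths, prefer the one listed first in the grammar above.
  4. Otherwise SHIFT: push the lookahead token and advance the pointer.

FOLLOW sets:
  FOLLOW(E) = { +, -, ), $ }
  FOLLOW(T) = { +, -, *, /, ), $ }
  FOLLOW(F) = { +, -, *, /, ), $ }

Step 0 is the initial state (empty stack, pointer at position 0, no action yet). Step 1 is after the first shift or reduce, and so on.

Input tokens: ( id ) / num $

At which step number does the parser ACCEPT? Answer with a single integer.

Answer: 14

Derivation:
Step 1: shift (. Stack=[(] ptr=1 lookahead=id remaining=[id ) / num $]
Step 2: shift id. Stack=[( id] ptr=2 lookahead=) remaining=[) / num $]
Step 3: reduce F->id. Stack=[( F] ptr=2 lookahead=) remaining=[) / num $]
Step 4: reduce T->F. Stack=[( T] ptr=2 lookahead=) remaining=[) / num $]
Step 5: reduce E->T. Stack=[( E] ptr=2 lookahead=) remaining=[) / num $]
Step 6: shift ). Stack=[( E )] ptr=3 lookahead=/ remaining=[/ num $]
Step 7: reduce F->( E ). Stack=[F] ptr=3 lookahead=/ remaining=[/ num $]
Step 8: reduce T->F. Stack=[T] ptr=3 lookahead=/ remaining=[/ num $]
Step 9: shift /. Stack=[T /] ptr=4 lookahead=num remaining=[num $]
Step 10: shift num. Stack=[T / num] ptr=5 lookahead=$ remaining=[$]
Step 11: reduce F->num. Stack=[T / F] ptr=5 lookahead=$ remaining=[$]
Step 12: reduce T->T / F. Stack=[T] ptr=5 lookahead=$ remaining=[$]
Step 13: reduce E->T. Stack=[E] ptr=5 lookahead=$ remaining=[$]
Step 14: accept. Stack=[E] ptr=5 lookahead=$ remaining=[$]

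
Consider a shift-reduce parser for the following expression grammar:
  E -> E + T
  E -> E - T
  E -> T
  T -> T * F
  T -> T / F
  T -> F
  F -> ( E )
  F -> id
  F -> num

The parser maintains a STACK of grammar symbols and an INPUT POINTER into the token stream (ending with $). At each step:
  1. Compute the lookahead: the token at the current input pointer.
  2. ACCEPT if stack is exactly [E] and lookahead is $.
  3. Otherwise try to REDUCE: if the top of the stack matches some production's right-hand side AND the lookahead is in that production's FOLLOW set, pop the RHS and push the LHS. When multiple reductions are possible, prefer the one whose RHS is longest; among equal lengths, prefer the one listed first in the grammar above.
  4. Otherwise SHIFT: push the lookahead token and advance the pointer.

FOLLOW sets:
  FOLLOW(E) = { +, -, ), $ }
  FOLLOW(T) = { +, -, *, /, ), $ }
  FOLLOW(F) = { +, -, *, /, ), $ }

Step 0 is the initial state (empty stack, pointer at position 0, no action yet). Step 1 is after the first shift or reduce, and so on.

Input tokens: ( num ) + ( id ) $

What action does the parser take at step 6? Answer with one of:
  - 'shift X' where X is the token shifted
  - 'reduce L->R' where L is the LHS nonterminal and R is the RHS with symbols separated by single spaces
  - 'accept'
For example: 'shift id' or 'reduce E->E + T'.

Step 1: shift (. Stack=[(] ptr=1 lookahead=num remaining=[num ) + ( id ) $]
Step 2: shift num. Stack=[( num] ptr=2 lookahead=) remaining=[) + ( id ) $]
Step 3: reduce F->num. Stack=[( F] ptr=2 lookahead=) remaining=[) + ( id ) $]
Step 4: reduce T->F. Stack=[( T] ptr=2 lookahead=) remaining=[) + ( id ) $]
Step 5: reduce E->T. Stack=[( E] ptr=2 lookahead=) remaining=[) + ( id ) $]
Step 6: shift ). Stack=[( E )] ptr=3 lookahead=+ remaining=[+ ( id ) $]

Answer: shift )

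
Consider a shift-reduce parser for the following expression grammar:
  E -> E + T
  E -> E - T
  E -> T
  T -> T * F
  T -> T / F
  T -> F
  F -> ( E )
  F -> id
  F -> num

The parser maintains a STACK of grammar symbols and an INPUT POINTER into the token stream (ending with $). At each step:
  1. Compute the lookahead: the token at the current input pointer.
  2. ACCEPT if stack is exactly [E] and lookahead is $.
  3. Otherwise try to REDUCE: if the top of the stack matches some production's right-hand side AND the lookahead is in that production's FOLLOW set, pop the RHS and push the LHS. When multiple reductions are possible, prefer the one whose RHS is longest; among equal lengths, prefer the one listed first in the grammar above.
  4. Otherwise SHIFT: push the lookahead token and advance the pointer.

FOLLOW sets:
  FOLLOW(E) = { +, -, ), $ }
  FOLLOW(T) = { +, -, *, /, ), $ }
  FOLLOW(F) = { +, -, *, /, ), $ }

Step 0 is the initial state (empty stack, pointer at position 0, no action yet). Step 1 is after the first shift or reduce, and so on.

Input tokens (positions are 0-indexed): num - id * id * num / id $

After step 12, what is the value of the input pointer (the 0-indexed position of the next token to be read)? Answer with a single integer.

Answer: 5

Derivation:
Step 1: shift num. Stack=[num] ptr=1 lookahead=- remaining=[- id * id * num / id $]
Step 2: reduce F->num. Stack=[F] ptr=1 lookahead=- remaining=[- id * id * num / id $]
Step 3: reduce T->F. Stack=[T] ptr=1 lookahead=- remaining=[- id * id * num / id $]
Step 4: reduce E->T. Stack=[E] ptr=1 lookahead=- remaining=[- id * id * num / id $]
Step 5: shift -. Stack=[E -] ptr=2 lookahead=id remaining=[id * id * num / id $]
Step 6: shift id. Stack=[E - id] ptr=3 lookahead=* remaining=[* id * num / id $]
Step 7: reduce F->id. Stack=[E - F] ptr=3 lookahead=* remaining=[* id * num / id $]
Step 8: reduce T->F. Stack=[E - T] ptr=3 lookahead=* remaining=[* id * num / id $]
Step 9: shift *. Stack=[E - T *] ptr=4 lookahead=id remaining=[id * num / id $]
Step 10: shift id. Stack=[E - T * id] ptr=5 lookahead=* remaining=[* num / id $]
Step 11: reduce F->id. Stack=[E - T * F] ptr=5 lookahead=* remaining=[* num / id $]
Step 12: reduce T->T * F. Stack=[E - T] ptr=5 lookahead=* remaining=[* num / id $]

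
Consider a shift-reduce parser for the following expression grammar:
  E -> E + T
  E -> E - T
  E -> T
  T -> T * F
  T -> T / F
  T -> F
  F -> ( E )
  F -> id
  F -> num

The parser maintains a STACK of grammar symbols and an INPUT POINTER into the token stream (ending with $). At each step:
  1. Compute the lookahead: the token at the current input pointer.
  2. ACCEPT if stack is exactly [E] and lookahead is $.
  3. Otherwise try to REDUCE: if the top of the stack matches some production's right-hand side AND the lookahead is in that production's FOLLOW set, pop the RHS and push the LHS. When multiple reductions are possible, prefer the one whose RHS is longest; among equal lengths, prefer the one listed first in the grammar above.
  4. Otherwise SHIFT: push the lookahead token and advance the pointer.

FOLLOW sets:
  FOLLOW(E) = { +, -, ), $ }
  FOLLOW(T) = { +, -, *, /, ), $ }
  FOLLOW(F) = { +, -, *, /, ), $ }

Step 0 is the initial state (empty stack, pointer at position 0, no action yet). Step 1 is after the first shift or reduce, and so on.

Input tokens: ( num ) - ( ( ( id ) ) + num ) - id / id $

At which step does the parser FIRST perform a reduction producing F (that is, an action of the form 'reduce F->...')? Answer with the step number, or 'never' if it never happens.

Step 1: shift (. Stack=[(] ptr=1 lookahead=num remaining=[num ) - ( ( ( id ) ) + num ) - id / id $]
Step 2: shift num. Stack=[( num] ptr=2 lookahead=) remaining=[) - ( ( ( id ) ) + num ) - id / id $]
Step 3: reduce F->num. Stack=[( F] ptr=2 lookahead=) remaining=[) - ( ( ( id ) ) + num ) - id / id $]

Answer: 3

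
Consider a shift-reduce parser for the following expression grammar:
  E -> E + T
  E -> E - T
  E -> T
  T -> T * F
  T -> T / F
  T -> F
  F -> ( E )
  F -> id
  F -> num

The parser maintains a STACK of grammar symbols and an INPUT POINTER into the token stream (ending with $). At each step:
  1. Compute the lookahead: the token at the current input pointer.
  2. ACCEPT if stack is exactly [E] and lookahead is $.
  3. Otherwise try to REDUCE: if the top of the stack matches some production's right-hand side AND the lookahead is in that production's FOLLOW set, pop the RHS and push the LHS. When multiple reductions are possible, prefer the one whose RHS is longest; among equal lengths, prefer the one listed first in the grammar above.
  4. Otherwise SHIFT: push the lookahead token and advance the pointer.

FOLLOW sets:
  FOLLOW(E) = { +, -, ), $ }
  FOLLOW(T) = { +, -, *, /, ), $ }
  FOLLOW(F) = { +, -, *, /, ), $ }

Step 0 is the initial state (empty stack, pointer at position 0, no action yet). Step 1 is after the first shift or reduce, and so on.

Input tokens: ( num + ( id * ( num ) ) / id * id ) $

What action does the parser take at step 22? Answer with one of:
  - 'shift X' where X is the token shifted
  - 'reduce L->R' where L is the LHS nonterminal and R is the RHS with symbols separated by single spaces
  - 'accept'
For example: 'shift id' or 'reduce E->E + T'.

Answer: reduce F->( E )

Derivation:
Step 1: shift (. Stack=[(] ptr=1 lookahead=num remaining=[num + ( id * ( num ) ) / id * id ) $]
Step 2: shift num. Stack=[( num] ptr=2 lookahead=+ remaining=[+ ( id * ( num ) ) / id * id ) $]
Step 3: reduce F->num. Stack=[( F] ptr=2 lookahead=+ remaining=[+ ( id * ( num ) ) / id * id ) $]
Step 4: reduce T->F. Stack=[( T] ptr=2 lookahead=+ remaining=[+ ( id * ( num ) ) / id * id ) $]
Step 5: reduce E->T. Stack=[( E] ptr=2 lookahead=+ remaining=[+ ( id * ( num ) ) / id * id ) $]
Step 6: shift +. Stack=[( E +] ptr=3 lookahead=( remaining=[( id * ( num ) ) / id * id ) $]
Step 7: shift (. Stack=[( E + (] ptr=4 lookahead=id remaining=[id * ( num ) ) / id * id ) $]
Step 8: shift id. Stack=[( E + ( id] ptr=5 lookahead=* remaining=[* ( num ) ) / id * id ) $]
Step 9: reduce F->id. Stack=[( E + ( F] ptr=5 lookahead=* remaining=[* ( num ) ) / id * id ) $]
Step 10: reduce T->F. Stack=[( E + ( T] ptr=5 lookahead=* remaining=[* ( num ) ) / id * id ) $]
Step 11: shift *. Stack=[( E + ( T *] ptr=6 lookahead=( remaining=[( num ) ) / id * id ) $]
Step 12: shift (. Stack=[( E + ( T * (] ptr=7 lookahead=num remaining=[num ) ) / id * id ) $]
Step 13: shift num. Stack=[( E + ( T * ( num] ptr=8 lookahead=) remaining=[) ) / id * id ) $]
Step 14: reduce F->num. Stack=[( E + ( T * ( F] ptr=8 lookahead=) remaining=[) ) / id * id ) $]
Step 15: reduce T->F. Stack=[( E + ( T * ( T] ptr=8 lookahead=) remaining=[) ) / id * id ) $]
Step 16: reduce E->T. Stack=[( E + ( T * ( E] ptr=8 lookahead=) remaining=[) ) / id * id ) $]
Step 17: shift ). Stack=[( E + ( T * ( E )] ptr=9 lookahead=) remaining=[) / id * id ) $]
Step 18: reduce F->( E ). Stack=[( E + ( T * F] ptr=9 lookahead=) remaining=[) / id * id ) $]
Step 19: reduce T->T * F. Stack=[( E + ( T] ptr=9 lookahead=) remaining=[) / id * id ) $]
Step 20: reduce E->T. Stack=[( E + ( E] ptr=9 lookahead=) remaining=[) / id * id ) $]
Step 21: shift ). Stack=[( E + ( E )] ptr=10 lookahead=/ remaining=[/ id * id ) $]
Step 22: reduce F->( E ). Stack=[( E + F] ptr=10 lookahead=/ remaining=[/ id * id ) $]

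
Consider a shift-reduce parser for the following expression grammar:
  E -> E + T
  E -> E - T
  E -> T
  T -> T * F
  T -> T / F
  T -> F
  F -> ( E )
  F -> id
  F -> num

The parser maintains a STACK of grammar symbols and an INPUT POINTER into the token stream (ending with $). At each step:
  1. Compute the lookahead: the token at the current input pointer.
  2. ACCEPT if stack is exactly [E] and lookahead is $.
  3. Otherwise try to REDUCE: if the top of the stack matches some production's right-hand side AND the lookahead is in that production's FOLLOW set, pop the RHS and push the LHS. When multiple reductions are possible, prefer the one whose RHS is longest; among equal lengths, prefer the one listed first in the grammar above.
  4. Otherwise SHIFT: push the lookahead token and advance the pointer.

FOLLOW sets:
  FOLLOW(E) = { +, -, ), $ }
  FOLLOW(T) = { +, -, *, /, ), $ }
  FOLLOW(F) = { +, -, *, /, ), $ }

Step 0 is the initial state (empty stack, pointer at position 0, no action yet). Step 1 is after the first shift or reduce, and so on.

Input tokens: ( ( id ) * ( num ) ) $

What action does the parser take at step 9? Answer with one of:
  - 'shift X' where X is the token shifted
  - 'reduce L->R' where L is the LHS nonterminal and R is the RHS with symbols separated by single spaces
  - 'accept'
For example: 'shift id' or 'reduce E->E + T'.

Answer: reduce T->F

Derivation:
Step 1: shift (. Stack=[(] ptr=1 lookahead=( remaining=[( id ) * ( num ) ) $]
Step 2: shift (. Stack=[( (] ptr=2 lookahead=id remaining=[id ) * ( num ) ) $]
Step 3: shift id. Stack=[( ( id] ptr=3 lookahead=) remaining=[) * ( num ) ) $]
Step 4: reduce F->id. Stack=[( ( F] ptr=3 lookahead=) remaining=[) * ( num ) ) $]
Step 5: reduce T->F. Stack=[( ( T] ptr=3 lookahead=) remaining=[) * ( num ) ) $]
Step 6: reduce E->T. Stack=[( ( E] ptr=3 lookahead=) remaining=[) * ( num ) ) $]
Step 7: shift ). Stack=[( ( E )] ptr=4 lookahead=* remaining=[* ( num ) ) $]
Step 8: reduce F->( E ). Stack=[( F] ptr=4 lookahead=* remaining=[* ( num ) ) $]
Step 9: reduce T->F. Stack=[( T] ptr=4 lookahead=* remaining=[* ( num ) ) $]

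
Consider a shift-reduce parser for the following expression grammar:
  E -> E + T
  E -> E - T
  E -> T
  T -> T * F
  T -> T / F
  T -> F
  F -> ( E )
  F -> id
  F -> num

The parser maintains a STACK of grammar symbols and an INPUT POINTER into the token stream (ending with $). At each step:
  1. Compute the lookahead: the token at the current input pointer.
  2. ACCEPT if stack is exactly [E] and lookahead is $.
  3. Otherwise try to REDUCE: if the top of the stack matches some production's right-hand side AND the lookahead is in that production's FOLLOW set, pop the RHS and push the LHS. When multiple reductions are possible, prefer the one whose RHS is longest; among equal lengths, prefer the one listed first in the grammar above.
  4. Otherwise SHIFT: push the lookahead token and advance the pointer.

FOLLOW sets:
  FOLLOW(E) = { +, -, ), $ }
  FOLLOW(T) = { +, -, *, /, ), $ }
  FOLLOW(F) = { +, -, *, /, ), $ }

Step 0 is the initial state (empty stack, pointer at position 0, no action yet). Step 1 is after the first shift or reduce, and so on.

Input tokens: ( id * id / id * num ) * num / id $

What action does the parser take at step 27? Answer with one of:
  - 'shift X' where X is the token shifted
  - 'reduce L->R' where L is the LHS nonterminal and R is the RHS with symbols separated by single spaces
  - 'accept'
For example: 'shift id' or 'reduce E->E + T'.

Answer: reduce F->id

Derivation:
Step 1: shift (. Stack=[(] ptr=1 lookahead=id remaining=[id * id / id * num ) * num / id $]
Step 2: shift id. Stack=[( id] ptr=2 lookahead=* remaining=[* id / id * num ) * num / id $]
Step 3: reduce F->id. Stack=[( F] ptr=2 lookahead=* remaining=[* id / id * num ) * num / id $]
Step 4: reduce T->F. Stack=[( T] ptr=2 lookahead=* remaining=[* id / id * num ) * num / id $]
Step 5: shift *. Stack=[( T *] ptr=3 lookahead=id remaining=[id / id * num ) * num / id $]
Step 6: shift id. Stack=[( T * id] ptr=4 lookahead=/ remaining=[/ id * num ) * num / id $]
Step 7: reduce F->id. Stack=[( T * F] ptr=4 lookahead=/ remaining=[/ id * num ) * num / id $]
Step 8: reduce T->T * F. Stack=[( T] ptr=4 lookahead=/ remaining=[/ id * num ) * num / id $]
Step 9: shift /. Stack=[( T /] ptr=5 lookahead=id remaining=[id * num ) * num / id $]
Step 10: shift id. Stack=[( T / id] ptr=6 lookahead=* remaining=[* num ) * num / id $]
Step 11: reduce F->id. Stack=[( T / F] ptr=6 lookahead=* remaining=[* num ) * num / id $]
Step 12: reduce T->T / F. Stack=[( T] ptr=6 lookahead=* remaining=[* num ) * num / id $]
Step 13: shift *. Stack=[( T *] ptr=7 lookahead=num remaining=[num ) * num / id $]
Step 14: shift num. Stack=[( T * num] ptr=8 lookahead=) remaining=[) * num / id $]
Step 15: reduce F->num. Stack=[( T * F] ptr=8 lookahead=) remaining=[) * num / id $]
Step 16: reduce T->T * F. Stack=[( T] ptr=8 lookahead=) remaining=[) * num / id $]
Step 17: reduce E->T. Stack=[( E] ptr=8 lookahead=) remaining=[) * num / id $]
Step 18: shift ). Stack=[( E )] ptr=9 lookahead=* remaining=[* num / id $]
Step 19: reduce F->( E ). Stack=[F] ptr=9 lookahead=* remaining=[* num / id $]
Step 20: reduce T->F. Stack=[T] ptr=9 lookahead=* remaining=[* num / id $]
Step 21: shift *. Stack=[T *] ptr=10 lookahead=num remaining=[num / id $]
Step 22: shift num. Stack=[T * num] ptr=11 lookahead=/ remaining=[/ id $]
Step 23: reduce F->num. Stack=[T * F] ptr=11 lookahead=/ remaining=[/ id $]
Step 24: reduce T->T * F. Stack=[T] ptr=11 lookahead=/ remaining=[/ id $]
Step 25: shift /. Stack=[T /] ptr=12 lookahead=id remaining=[id $]
Step 26: shift id. Stack=[T / id] ptr=13 lookahead=$ remaining=[$]
Step 27: reduce F->id. Stack=[T / F] ptr=13 lookahead=$ remaining=[$]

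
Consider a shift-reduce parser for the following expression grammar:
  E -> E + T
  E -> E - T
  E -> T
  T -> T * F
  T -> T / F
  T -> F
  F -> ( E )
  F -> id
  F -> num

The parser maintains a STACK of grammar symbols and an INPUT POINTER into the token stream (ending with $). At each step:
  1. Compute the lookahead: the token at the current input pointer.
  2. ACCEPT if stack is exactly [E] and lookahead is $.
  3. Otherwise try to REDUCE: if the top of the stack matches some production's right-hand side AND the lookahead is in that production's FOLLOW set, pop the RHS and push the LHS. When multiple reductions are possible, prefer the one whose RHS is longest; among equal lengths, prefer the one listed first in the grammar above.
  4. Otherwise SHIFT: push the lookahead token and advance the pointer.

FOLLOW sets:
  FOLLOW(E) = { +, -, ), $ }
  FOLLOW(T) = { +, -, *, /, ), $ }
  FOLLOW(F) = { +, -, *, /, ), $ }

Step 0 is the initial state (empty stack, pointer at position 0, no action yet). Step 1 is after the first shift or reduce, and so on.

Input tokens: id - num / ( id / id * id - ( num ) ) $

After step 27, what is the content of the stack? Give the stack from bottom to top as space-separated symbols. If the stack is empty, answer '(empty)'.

Answer: E - T / ( E - ( T

Derivation:
Step 1: shift id. Stack=[id] ptr=1 lookahead=- remaining=[- num / ( id / id * id - ( num ) ) $]
Step 2: reduce F->id. Stack=[F] ptr=1 lookahead=- remaining=[- num / ( id / id * id - ( num ) ) $]
Step 3: reduce T->F. Stack=[T] ptr=1 lookahead=- remaining=[- num / ( id / id * id - ( num ) ) $]
Step 4: reduce E->T. Stack=[E] ptr=1 lookahead=- remaining=[- num / ( id / id * id - ( num ) ) $]
Step 5: shift -. Stack=[E -] ptr=2 lookahead=num remaining=[num / ( id / id * id - ( num ) ) $]
Step 6: shift num. Stack=[E - num] ptr=3 lookahead=/ remaining=[/ ( id / id * id - ( num ) ) $]
Step 7: reduce F->num. Stack=[E - F] ptr=3 lookahead=/ remaining=[/ ( id / id * id - ( num ) ) $]
Step 8: reduce T->F. Stack=[E - T] ptr=3 lookahead=/ remaining=[/ ( id / id * id - ( num ) ) $]
Step 9: shift /. Stack=[E - T /] ptr=4 lookahead=( remaining=[( id / id * id - ( num ) ) $]
Step 10: shift (. Stack=[E - T / (] ptr=5 lookahead=id remaining=[id / id * id - ( num ) ) $]
Step 11: shift id. Stack=[E - T / ( id] ptr=6 lookahead=/ remaining=[/ id * id - ( num ) ) $]
Step 12: reduce F->id. Stack=[E - T / ( F] ptr=6 lookahead=/ remaining=[/ id * id - ( num ) ) $]
Step 13: reduce T->F. Stack=[E - T / ( T] ptr=6 lookahead=/ remaining=[/ id * id - ( num ) ) $]
Step 14: shift /. Stack=[E - T / ( T /] ptr=7 lookahead=id remaining=[id * id - ( num ) ) $]
Step 15: shift id. Stack=[E - T / ( T / id] ptr=8 lookahead=* remaining=[* id - ( num ) ) $]
Step 16: reduce F->id. Stack=[E - T / ( T / F] ptr=8 lookahead=* remaining=[* id - ( num ) ) $]
Step 17: reduce T->T / F. Stack=[E - T / ( T] ptr=8 lookahead=* remaining=[* id - ( num ) ) $]
Step 18: shift *. Stack=[E - T / ( T *] ptr=9 lookahead=id remaining=[id - ( num ) ) $]
Step 19: shift id. Stack=[E - T / ( T * id] ptr=10 lookahead=- remaining=[- ( num ) ) $]
Step 20: reduce F->id. Stack=[E - T / ( T * F] ptr=10 lookahead=- remaining=[- ( num ) ) $]
Step 21: reduce T->T * F. Stack=[E - T / ( T] ptr=10 lookahead=- remaining=[- ( num ) ) $]
Step 22: reduce E->T. Stack=[E - T / ( E] ptr=10 lookahead=- remaining=[- ( num ) ) $]
Step 23: shift -. Stack=[E - T / ( E -] ptr=11 lookahead=( remaining=[( num ) ) $]
Step 24: shift (. Stack=[E - T / ( E - (] ptr=12 lookahead=num remaining=[num ) ) $]
Step 25: shift num. Stack=[E - T / ( E - ( num] ptr=13 lookahead=) remaining=[) ) $]
Step 26: reduce F->num. Stack=[E - T / ( E - ( F] ptr=13 lookahead=) remaining=[) ) $]
Step 27: reduce T->F. Stack=[E - T / ( E - ( T] ptr=13 lookahead=) remaining=[) ) $]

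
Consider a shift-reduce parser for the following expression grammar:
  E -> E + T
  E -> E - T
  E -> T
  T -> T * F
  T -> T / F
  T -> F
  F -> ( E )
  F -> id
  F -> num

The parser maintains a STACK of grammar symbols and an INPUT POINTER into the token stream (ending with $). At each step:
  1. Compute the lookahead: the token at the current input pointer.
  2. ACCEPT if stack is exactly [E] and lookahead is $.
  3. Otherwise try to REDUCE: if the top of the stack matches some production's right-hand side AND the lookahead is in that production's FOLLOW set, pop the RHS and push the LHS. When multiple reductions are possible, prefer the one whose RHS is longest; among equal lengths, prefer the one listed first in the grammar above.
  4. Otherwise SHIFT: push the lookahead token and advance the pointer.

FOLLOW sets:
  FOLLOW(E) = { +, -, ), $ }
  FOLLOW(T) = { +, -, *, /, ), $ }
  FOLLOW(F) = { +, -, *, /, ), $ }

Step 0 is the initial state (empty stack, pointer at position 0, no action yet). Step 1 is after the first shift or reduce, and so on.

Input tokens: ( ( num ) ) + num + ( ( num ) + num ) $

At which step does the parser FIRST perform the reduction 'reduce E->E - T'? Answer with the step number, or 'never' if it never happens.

Answer: never

Derivation:
Step 1: shift (. Stack=[(] ptr=1 lookahead=( remaining=[( num ) ) + num + ( ( num ) + num ) $]
Step 2: shift (. Stack=[( (] ptr=2 lookahead=num remaining=[num ) ) + num + ( ( num ) + num ) $]
Step 3: shift num. Stack=[( ( num] ptr=3 lookahead=) remaining=[) ) + num + ( ( num ) + num ) $]
Step 4: reduce F->num. Stack=[( ( F] ptr=3 lookahead=) remaining=[) ) + num + ( ( num ) + num ) $]
Step 5: reduce T->F. Stack=[( ( T] ptr=3 lookahead=) remaining=[) ) + num + ( ( num ) + num ) $]
Step 6: reduce E->T. Stack=[( ( E] ptr=3 lookahead=) remaining=[) ) + num + ( ( num ) + num ) $]
Step 7: shift ). Stack=[( ( E )] ptr=4 lookahead=) remaining=[) + num + ( ( num ) + num ) $]
Step 8: reduce F->( E ). Stack=[( F] ptr=4 lookahead=) remaining=[) + num + ( ( num ) + num ) $]
Step 9: reduce T->F. Stack=[( T] ptr=4 lookahead=) remaining=[) + num + ( ( num ) + num ) $]
Step 10: reduce E->T. Stack=[( E] ptr=4 lookahead=) remaining=[) + num + ( ( num ) + num ) $]
Step 11: shift ). Stack=[( E )] ptr=5 lookahead=+ remaining=[+ num + ( ( num ) + num ) $]
Step 12: reduce F->( E ). Stack=[F] ptr=5 lookahead=+ remaining=[+ num + ( ( num ) + num ) $]
Step 13: reduce T->F. Stack=[T] ptr=5 lookahead=+ remaining=[+ num + ( ( num ) + num ) $]
Step 14: reduce E->T. Stack=[E] ptr=5 lookahead=+ remaining=[+ num + ( ( num ) + num ) $]
Step 15: shift +. Stack=[E +] ptr=6 lookahead=num remaining=[num + ( ( num ) + num ) $]
Step 16: shift num. Stack=[E + num] ptr=7 lookahead=+ remaining=[+ ( ( num ) + num ) $]
Step 17: reduce F->num. Stack=[E + F] ptr=7 lookahead=+ remaining=[+ ( ( num ) + num ) $]
Step 18: reduce T->F. Stack=[E + T] ptr=7 lookahead=+ remaining=[+ ( ( num ) + num ) $]
Step 19: reduce E->E + T. Stack=[E] ptr=7 lookahead=+ remaining=[+ ( ( num ) + num ) $]
Step 20: shift +. Stack=[E +] ptr=8 lookahead=( remaining=[( ( num ) + num ) $]
Step 21: shift (. Stack=[E + (] ptr=9 lookahead=( remaining=[( num ) + num ) $]
Step 22: shift (. Stack=[E + ( (] ptr=10 lookahead=num remaining=[num ) + num ) $]
Step 23: shift num. Stack=[E + ( ( num] ptr=11 lookahead=) remaining=[) + num ) $]
Step 24: reduce F->num. Stack=[E + ( ( F] ptr=11 lookahead=) remaining=[) + num ) $]
Step 25: reduce T->F. Stack=[E + ( ( T] ptr=11 lookahead=) remaining=[) + num ) $]
Step 26: reduce E->T. Stack=[E + ( ( E] ptr=11 lookahead=) remaining=[) + num ) $]
Step 27: shift ). Stack=[E + ( ( E )] ptr=12 lookahead=+ remaining=[+ num ) $]
Step 28: reduce F->( E ). Stack=[E + ( F] ptr=12 lookahead=+ remaining=[+ num ) $]
Step 29: reduce T->F. Stack=[E + ( T] ptr=12 lookahead=+ remaining=[+ num ) $]
Step 30: reduce E->T. Stack=[E + ( E] ptr=12 lookahead=+ remaining=[+ num ) $]
Step 31: shift +. Stack=[E + ( E +] ptr=13 lookahead=num remaining=[num ) $]
Step 32: shift num. Stack=[E + ( E + num] ptr=14 lookahead=) remaining=[) $]
Step 33: reduce F->num. Stack=[E + ( E + F] ptr=14 lookahead=) remaining=[) $]
Step 34: reduce T->F. Stack=[E + ( E + T] ptr=14 lookahead=) remaining=[) $]
Step 35: reduce E->E + T. Stack=[E + ( E] ptr=14 lookahead=) remaining=[) $]
Step 36: shift ). Stack=[E + ( E )] ptr=15 lookahead=$ remaining=[$]
Step 37: reduce F->( E ). Stack=[E + F] ptr=15 lookahead=$ remaining=[$]
Step 38: reduce T->F. Stack=[E + T] ptr=15 lookahead=$ remaining=[$]
Step 39: reduce E->E + T. Stack=[E] ptr=15 lookahead=$ remaining=[$]
Step 40: accept. Stack=[E] ptr=15 lookahead=$ remaining=[$]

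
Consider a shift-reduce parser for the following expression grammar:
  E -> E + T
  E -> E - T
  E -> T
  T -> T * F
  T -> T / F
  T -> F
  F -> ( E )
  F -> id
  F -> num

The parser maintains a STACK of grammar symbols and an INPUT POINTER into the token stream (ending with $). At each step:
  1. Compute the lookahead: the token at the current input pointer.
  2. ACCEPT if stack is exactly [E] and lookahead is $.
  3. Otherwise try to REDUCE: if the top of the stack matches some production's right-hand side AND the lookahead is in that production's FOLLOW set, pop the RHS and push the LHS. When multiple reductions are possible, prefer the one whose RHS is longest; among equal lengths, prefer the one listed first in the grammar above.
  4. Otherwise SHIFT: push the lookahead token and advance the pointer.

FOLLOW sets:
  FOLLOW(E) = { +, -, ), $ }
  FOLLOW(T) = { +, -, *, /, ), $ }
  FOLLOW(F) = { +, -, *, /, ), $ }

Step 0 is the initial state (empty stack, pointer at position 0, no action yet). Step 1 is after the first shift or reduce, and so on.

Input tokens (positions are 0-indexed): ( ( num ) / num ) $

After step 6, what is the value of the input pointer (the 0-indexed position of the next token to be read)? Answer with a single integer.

Step 1: shift (. Stack=[(] ptr=1 lookahead=( remaining=[( num ) / num ) $]
Step 2: shift (. Stack=[( (] ptr=2 lookahead=num remaining=[num ) / num ) $]
Step 3: shift num. Stack=[( ( num] ptr=3 lookahead=) remaining=[) / num ) $]
Step 4: reduce F->num. Stack=[( ( F] ptr=3 lookahead=) remaining=[) / num ) $]
Step 5: reduce T->F. Stack=[( ( T] ptr=3 lookahead=) remaining=[) / num ) $]
Step 6: reduce E->T. Stack=[( ( E] ptr=3 lookahead=) remaining=[) / num ) $]

Answer: 3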